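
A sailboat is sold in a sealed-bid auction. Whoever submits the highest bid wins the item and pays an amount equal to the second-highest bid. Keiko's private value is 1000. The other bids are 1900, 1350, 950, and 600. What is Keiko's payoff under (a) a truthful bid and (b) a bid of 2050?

The highest competing bid is 1900.
Bidding truthfully at 1000: the top bid is 1900 (a rival), so Keiko loses. Payoff = 0.
Bidding 2050: Keiko has the top bid, wins, and pays the second-highest bid 1900. Payoff = 1000 − 1900 = -900.
Deviating from a truthful bid can only lose payoff in a second-price auction — never gain.

Truthful: 0; alternative: -900.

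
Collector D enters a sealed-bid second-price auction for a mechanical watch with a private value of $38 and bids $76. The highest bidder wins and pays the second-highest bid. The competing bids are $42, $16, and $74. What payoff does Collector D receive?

Collector D's payoff: -$36.

Highest competing bid: $74.
Collector D's bid $76 is the highest overall, so Collector D wins and pays the second-highest bid, $74.
Payoff = value − price = $38 − $74 = -$36.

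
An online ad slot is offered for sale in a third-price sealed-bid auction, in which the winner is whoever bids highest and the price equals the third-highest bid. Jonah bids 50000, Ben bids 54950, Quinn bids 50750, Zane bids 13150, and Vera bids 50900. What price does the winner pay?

The winner pays 50750.

Bids in descending order: Ben 54950, then Vera 50900, then Quinn 50750, then Jonah 50000, then Zane 13150.
Ben is the highest bidder, so Ben wins.
Under the third-price rule, the price is the third-highest bid: 50750.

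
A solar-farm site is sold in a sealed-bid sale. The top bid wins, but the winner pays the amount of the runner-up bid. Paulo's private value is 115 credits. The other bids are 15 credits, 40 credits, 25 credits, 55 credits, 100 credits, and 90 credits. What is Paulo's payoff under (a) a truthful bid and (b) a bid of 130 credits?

The highest competing bid is 100 credits.
Bidding truthfully at 115 credits: Paulo has the top bid, wins, and pays the second-highest bid 100 credits. Payoff = 115 credits − 100 credits = 15 credits.
Bidding 130 credits: Paulo has the top bid, wins, and pays the second-highest bid 100 credits. Payoff = 115 credits − 100 credits = 15 credits.

Truthful: 15 credits; alternative: 15 credits.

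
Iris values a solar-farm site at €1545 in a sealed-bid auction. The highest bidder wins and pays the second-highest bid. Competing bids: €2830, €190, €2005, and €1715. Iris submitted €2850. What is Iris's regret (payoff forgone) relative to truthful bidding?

The highest competing bid is €2830.
Bidding truthfully at €1545: the top bid is €2830 (a rival), so Iris loses. Payoff = €0.
Bidding €2850: Iris has the top bid, wins, and pays the second-highest bid €2830. Payoff = €1545 − €2830 = -€1285.
Regret = truthful payoff − actual payoff = €0 − -€1285 = €1285.

Regret: €1285.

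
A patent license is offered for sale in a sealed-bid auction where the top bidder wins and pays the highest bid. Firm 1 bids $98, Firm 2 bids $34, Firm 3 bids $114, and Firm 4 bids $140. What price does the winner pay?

Bids in descending order: Firm 4 $140, then Firm 3 $114, then Firm 1 $98, then Firm 2 $34.
Firm 4 is the highest bidder, so Firm 4 wins.
Under the first-price rule, the price is the highest bid: $140.

Price paid: $140.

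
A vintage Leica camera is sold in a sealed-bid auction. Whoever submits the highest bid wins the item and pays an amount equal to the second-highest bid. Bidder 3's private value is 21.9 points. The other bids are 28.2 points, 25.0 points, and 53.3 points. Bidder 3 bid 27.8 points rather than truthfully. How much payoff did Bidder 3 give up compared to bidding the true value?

The highest competing bid is 53.3 points.
Bidding truthfully at 21.9 points: the top bid is 53.3 points (a rival), so Bidder 3 loses. Payoff = 0.0 points.
Bidding 27.8 points: the top bid is 53.3 points (a rival), so Bidder 3 loses. Payoff = 0.0 points.
Regret = truthful payoff − actual payoff = 0.0 points − 0.0 points = 0.0 points.

0.0 points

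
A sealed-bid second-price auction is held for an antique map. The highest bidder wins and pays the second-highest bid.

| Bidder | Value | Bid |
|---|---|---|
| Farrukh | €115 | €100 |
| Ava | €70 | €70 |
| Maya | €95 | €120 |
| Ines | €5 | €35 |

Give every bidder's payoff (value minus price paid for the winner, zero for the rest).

Ranking the bids: Maya €120, then Farrukh €100, then Ava €70, then Ines €35.
Maya has the top bid and wins; the price is the second-highest bid, €100.
Maya's payoff = €95 − €100 = -€5. All other bidders lose, so their payoff is 0.

Payoffs: Farrukh €0, Ava €0, Maya -€5, Ines €0.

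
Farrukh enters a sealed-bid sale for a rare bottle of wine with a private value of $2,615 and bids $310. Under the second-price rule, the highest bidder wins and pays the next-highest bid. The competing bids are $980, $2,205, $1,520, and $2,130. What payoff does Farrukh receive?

Payoff = $0.

Highest competing bid: $2,205.
Farrukh's bid $310 is not the highest, so Farrukh loses, pays nothing, and earns zero payoff.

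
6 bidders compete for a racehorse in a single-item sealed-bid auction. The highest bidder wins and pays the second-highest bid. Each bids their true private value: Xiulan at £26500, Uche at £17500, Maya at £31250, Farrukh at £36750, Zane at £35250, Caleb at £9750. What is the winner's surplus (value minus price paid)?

Bids in descending order: Farrukh £36750 > Zane £35250 > Maya £31250 > Xiulan £26500 > Uche £17500 > Caleb £9750.
Farrukh wins with the top bid and pays the second-highest, £35250.
Surplus = £36750 − £35250 = £1500.

Surplus = £1500.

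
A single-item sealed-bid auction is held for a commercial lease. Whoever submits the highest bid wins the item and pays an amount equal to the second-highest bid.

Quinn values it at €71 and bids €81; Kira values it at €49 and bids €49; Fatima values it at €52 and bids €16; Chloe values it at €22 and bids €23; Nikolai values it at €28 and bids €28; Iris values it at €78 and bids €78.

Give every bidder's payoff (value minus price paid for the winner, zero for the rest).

Ranking the bids: Quinn €81, then Iris €78, then Kira €49, then Nikolai €28, then Chloe €23, then Fatima €16.
Quinn has the top bid and wins; the price is the second-highest bid, €78.
Quinn's payoff = €71 − €78 = -€7. All other bidders lose, so their payoff is 0.

Quinn -€7, Kira €0, Fatima €0, Chloe €0, Nikolai €0, Iris €0.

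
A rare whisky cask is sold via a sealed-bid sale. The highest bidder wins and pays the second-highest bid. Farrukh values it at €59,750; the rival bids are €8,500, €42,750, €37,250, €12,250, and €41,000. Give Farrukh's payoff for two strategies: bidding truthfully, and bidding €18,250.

(a) €17,000  (b) €0

The highest competing bid is €42,750.
Bidding truthfully at €59,750: Farrukh has the top bid, wins, and pays the second-highest bid €42,750. Payoff = €59,750 − €42,750 = €17,000.
Bidding €18,250: the top bid is €42,750 (a rival), so Farrukh loses. Payoff = €0.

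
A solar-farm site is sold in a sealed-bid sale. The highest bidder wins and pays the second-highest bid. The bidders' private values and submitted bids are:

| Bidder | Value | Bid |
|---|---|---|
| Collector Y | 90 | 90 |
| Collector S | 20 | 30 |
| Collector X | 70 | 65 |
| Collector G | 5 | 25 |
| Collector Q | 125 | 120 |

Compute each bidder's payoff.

Ranking the bids: Collector Q 120 > Collector Y 90 > Collector X 65 > Collector S 30 > Collector G 25.
Collector Q has the top bid and wins; the price is the second-highest bid, 90.
Collector Q's payoff = 125 − 90 = 35. All other bidders lose, so their payoff is 0.

Collector Y 0, Collector S 0, Collector X 0, Collector G 0, Collector Q 35.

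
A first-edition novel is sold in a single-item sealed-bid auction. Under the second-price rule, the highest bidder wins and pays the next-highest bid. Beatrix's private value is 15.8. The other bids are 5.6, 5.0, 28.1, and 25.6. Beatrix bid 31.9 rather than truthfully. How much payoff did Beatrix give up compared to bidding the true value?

The highest competing bid is 28.1.
Bidding truthfully at 15.8: the top bid is 28.1 (a rival), so Beatrix loses. Payoff = 0.0.
Bidding 31.9: Beatrix has the top bid, wins, and pays the second-highest bid 28.1. Payoff = 15.8 − 28.1 = -12.3.
Regret = truthful payoff − actual payoff = 0.0 − -12.3 = 12.3.

Payoff forgone: 12.3.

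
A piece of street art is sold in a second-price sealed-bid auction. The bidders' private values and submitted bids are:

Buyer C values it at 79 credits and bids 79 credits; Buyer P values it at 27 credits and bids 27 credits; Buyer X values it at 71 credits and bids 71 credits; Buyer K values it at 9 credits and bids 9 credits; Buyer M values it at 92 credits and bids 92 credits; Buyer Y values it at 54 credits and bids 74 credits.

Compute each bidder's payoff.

Buyer C 0 credits, Buyer P 0 credits, Buyer X 0 credits, Buyer K 0 credits, Buyer M 13 credits, Buyer Y 0 credits.

Ordered from highest: Buyer M 92 credits > Buyer C 79 credits > Buyer Y 74 credits > Buyer X 71 credits > Buyer P 27 credits > Buyer K 9 credits.
Buyer M has the top bid and wins; the price is the second-highest bid, 79 credits.
Buyer M's payoff = 92 credits − 79 credits = 13 credits. All other bidders lose, so their payoff is 0.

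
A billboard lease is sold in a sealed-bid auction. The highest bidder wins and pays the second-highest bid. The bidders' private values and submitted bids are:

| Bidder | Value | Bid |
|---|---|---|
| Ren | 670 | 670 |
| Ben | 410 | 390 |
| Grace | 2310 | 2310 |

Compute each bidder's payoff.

Ranking the bids: Grace 2310, then Ren 670, then Ben 390.
Grace has the top bid and wins; the price is the second-highest bid, 670.
Grace's payoff = 2310 − 670 = 1640. All other bidders lose, so their payoff is 0.

Payoffs: Ren 0, Ben 0, Grace 1640.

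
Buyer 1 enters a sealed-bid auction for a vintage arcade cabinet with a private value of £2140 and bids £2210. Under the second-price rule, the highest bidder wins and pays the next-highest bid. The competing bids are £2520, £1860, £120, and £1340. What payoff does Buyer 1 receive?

The bidder's payoff: £0.

Highest competing bid: £2520.
Buyer 1's bid £2210 is not the highest, so Buyer 1 loses, pays nothing, and earns zero payoff.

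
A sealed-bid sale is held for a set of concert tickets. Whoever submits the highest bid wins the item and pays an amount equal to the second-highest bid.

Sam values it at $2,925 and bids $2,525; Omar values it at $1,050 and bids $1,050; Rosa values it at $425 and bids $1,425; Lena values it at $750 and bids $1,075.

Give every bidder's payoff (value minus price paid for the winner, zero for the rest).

Bids in descending order: Sam $2,525; Rosa $1,425; Lena $1,075; Omar $1,050.
Sam has the top bid and wins; the price is the second-highest bid, $1,425.
Sam's payoff = $2,925 − $1,425 = $1,500. All other bidders lose, so their payoff is 0.

Sam $1,500, Omar $0, Rosa $0, Lena $0.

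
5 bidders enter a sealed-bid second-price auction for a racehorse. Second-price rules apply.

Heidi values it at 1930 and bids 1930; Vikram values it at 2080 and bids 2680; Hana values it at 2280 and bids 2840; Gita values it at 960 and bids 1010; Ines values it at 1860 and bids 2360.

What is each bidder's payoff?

Ordered from highest: Hana 2840; Vikram 2680; Ines 2360; Heidi 1930; Gita 1010.
Hana has the top bid and wins; the price is the second-highest bid, 2680.
Hana's payoff = 2280 − 2680 = -400. All other bidders lose, so their payoff is 0.

Payoffs: Heidi 0, Vikram 0, Hana -400, Gita 0, Ines 0.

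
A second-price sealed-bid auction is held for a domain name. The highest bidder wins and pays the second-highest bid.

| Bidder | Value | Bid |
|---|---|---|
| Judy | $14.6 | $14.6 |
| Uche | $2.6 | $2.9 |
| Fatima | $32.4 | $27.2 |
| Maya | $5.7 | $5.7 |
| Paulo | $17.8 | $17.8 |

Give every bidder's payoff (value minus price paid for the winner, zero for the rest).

Payoffs: Judy $0.0, Uche $0.0, Fatima $14.6, Maya $0.0, Paulo $0.0.

Sorted high to low: Fatima $27.2; Paulo $17.8; Judy $14.6; Maya $5.7; Uche $2.9.
Fatima has the top bid and wins; the price is the second-highest bid, $17.8.
Fatima's payoff = $32.4 − $17.8 = $14.6. All other bidders lose, so their payoff is 0.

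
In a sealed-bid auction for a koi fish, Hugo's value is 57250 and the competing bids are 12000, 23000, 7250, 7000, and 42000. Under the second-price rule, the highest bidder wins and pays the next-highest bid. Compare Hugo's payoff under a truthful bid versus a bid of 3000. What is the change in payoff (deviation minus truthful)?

The highest competing bid is 42000.
Bidding truthfully at 57250: Hugo has the top bid, wins, and pays the second-highest bid 42000. Payoff = 57250 − 42000 = 15250.
Bidding 3000: the top bid is 42000 (a rival), so Hugo loses. Payoff = 0.
Change = 0 − 15250 = -15250.

Change in payoff: -15250.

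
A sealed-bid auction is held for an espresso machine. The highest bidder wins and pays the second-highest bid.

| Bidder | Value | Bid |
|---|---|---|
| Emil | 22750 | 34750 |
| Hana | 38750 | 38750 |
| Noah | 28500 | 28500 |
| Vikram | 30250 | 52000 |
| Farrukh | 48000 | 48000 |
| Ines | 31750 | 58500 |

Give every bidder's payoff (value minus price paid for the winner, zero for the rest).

Bids in descending order: Ines 58500; Vikram 52000; Farrukh 48000; Hana 38750; Emil 34750; Noah 28500.
Ines has the top bid and wins; the price is the second-highest bid, 52000.
Ines's payoff = 31750 − 52000 = -20250. All other bidders lose, so their payoff is 0.

Payoffs: Emil 0, Hana 0, Noah 0, Vikram 0, Farrukh 0, Ines -20250.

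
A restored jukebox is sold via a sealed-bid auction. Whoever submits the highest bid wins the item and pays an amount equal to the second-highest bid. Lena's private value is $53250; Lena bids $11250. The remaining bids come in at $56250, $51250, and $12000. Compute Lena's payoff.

$0

Highest competing bid: $56250.
Lena's bid $11250 is not the highest, so Lena loses, pays nothing, and earns zero payoff.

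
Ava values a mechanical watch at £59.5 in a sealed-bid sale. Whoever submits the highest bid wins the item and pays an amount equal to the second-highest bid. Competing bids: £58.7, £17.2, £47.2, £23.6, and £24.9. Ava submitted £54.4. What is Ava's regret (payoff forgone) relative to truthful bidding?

The highest competing bid is £58.7.
Bidding truthfully at £59.5: Ava has the top bid, wins, and pays the second-highest bid £58.7. Payoff = £59.5 − £58.7 = £0.8.
Bidding £54.4: the top bid is £58.7 (a rival), so Ava loses. Payoff = £0.0.
Regret = truthful payoff − actual payoff = £0.8 − £0.0 = £0.8.

£0.8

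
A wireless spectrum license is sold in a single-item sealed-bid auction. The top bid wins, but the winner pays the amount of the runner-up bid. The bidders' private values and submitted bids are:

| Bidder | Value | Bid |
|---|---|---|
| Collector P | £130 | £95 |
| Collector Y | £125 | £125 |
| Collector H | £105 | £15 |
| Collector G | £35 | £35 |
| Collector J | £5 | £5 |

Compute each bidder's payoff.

Collector P £0, Collector Y £30, Collector H £0, Collector G £0, Collector J £0.

Ordered from highest: Collector Y £125 > Collector P £95 > Collector G £35 > Collector H £15 > Collector J £5.
Collector Y has the top bid and wins; the price is the second-highest bid, £95.
Collector Y's payoff = £125 − £95 = £30. All other bidders lose, so their payoff is 0.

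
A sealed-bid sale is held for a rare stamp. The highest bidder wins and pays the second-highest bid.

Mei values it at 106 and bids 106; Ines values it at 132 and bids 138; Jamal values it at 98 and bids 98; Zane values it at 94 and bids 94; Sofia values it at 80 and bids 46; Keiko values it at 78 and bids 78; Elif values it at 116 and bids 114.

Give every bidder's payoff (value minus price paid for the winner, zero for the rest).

Mei 0, Ines 18, Jamal 0, Zane 0, Sofia 0, Keiko 0, Elif 0.

Bids in descending order: Ines 138 > Elif 114 > Mei 106 > Jamal 98 > Zane 94 > Keiko 78 > Sofia 46.
Ines has the top bid and wins; the price is the second-highest bid, 114.
Ines's payoff = 132 − 114 = 18. All other bidders lose, so their payoff is 0.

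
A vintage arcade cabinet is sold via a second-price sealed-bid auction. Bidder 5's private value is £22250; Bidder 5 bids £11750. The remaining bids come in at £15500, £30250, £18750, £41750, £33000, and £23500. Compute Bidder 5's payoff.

Highest competing bid: £41750.
Bidder 5's bid £11750 is not the highest, so Bidder 5 loses, pays nothing, and earns zero payoff.

The bidder's payoff: £0.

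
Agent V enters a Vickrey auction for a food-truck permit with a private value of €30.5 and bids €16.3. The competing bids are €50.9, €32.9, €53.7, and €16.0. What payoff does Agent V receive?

Agent V's payoff: €0.0.

Highest competing bid: €53.7.
Agent V's bid €16.3 is not the highest, so Agent V loses, pays nothing, and earns zero payoff.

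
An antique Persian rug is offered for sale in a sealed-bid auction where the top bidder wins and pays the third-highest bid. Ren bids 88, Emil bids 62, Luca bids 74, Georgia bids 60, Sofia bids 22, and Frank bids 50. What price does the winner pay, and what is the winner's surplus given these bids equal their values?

Price 62; surplus 26.

Bids in descending order: Ren 88, then Luca 74, then Emil 62, then Georgia 60, then Frank 50, then Sofia 22.
Ren is the highest bidder, so Ren wins.
Under the third-price rule, the price is the third-highest bid: 62.
Surplus = 88 − 62 = 26.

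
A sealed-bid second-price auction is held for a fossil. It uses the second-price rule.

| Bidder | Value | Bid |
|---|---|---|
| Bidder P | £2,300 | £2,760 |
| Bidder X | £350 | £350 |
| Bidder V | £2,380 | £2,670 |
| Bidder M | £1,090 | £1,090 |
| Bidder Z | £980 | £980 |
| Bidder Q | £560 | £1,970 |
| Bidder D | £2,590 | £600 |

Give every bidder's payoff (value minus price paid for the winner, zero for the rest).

Sorted high to low: Bidder P £2,760; Bidder V £2,670; Bidder Q £1,970; Bidder M £1,090; Bidder Z £980; Bidder D £600; Bidder X £350.
Bidder P has the top bid and wins; the price is the second-highest bid, £2,670.
Bidder P's payoff = £2,300 − £2,670 = -£370. All other bidders lose, so their payoff is 0.

Payoffs: Bidder P -£370, Bidder X £0, Bidder V £0, Bidder M £0, Bidder Z £0, Bidder Q £0, Bidder D £0.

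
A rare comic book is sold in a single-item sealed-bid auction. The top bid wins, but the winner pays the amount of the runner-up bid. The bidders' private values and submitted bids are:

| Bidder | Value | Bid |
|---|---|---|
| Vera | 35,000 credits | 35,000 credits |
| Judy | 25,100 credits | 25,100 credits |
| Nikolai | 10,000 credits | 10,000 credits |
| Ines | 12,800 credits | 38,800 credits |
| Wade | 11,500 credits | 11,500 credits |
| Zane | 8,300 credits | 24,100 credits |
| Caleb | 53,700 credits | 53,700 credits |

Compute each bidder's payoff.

Payoffs: Vera 0 credits, Judy 0 credits, Nikolai 0 credits, Ines 0 credits, Wade 0 credits, Zane 0 credits, Caleb 14,900 credits.

Bids in descending order: Caleb 53,700 credits; Ines 38,800 credits; Vera 35,000 credits; Judy 25,100 credits; Zane 24,100 credits; Wade 11,500 credits; Nikolai 10,000 credits.
Caleb has the top bid and wins; the price is the second-highest bid, 38,800 credits.
Caleb's payoff = 53,700 credits − 38,800 credits = 14,900 credits. All other bidders lose, so their payoff is 0.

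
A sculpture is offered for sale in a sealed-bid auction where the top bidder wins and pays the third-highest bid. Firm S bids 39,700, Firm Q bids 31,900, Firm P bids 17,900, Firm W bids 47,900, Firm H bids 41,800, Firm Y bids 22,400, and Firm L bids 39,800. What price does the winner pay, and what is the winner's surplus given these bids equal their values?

Ordered from highest: Firm W 47,900, then Firm H 41,800, then Firm L 39,800, then Firm S 39,700, then Firm Q 31,900, then Firm Y 22,400, then Firm P 17,900.
Firm W is the highest bidder, so Firm W wins.
Under the third-price rule, the price is the third-highest bid: 39,800.
Surplus = 47,900 − 39,800 = 8,100.

Price 39,800; surplus 8,100.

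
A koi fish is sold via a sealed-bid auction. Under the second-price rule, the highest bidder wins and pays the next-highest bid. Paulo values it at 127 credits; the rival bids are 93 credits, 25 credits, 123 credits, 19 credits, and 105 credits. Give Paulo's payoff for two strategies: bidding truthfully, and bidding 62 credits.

Truthful: 4 credits; alternative: 0 credits.

The highest competing bid is 123 credits.
Bidding truthfully at 127 credits: Paulo has the top bid, wins, and pays the second-highest bid 123 credits. Payoff = 127 credits − 123 credits = 4 credits.
Bidding 62 credits: the top bid is 123 credits (a rival), so Paulo loses. Payoff = 0 credits.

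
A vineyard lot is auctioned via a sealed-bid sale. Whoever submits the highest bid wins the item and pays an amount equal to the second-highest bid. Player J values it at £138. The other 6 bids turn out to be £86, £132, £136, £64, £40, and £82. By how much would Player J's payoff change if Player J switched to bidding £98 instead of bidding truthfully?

The highest competing bid is £136.
Bidding truthfully at £138: Player J has the top bid, wins, and pays the second-highest bid £136. Payoff = £138 − £136 = £2.
Bidding £98: the top bid is £136 (a rival), so Player J loses. Payoff = £0.
Change = £0 − £2 = -£2.
This is the dominant-strategy logic: truthful bidding weakly beats any alternative.

Payoff change: -£2.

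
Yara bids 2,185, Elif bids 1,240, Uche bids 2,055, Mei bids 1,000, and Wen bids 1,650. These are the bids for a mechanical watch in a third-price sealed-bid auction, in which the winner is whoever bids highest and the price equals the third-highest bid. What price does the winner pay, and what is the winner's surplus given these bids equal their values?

Ranking the bids: Yara 2,185; Uche 2,055; Wen 1,650; Elif 1,240; Mei 1,000.
Yara is the highest bidder, so Yara wins.
Under the third-price rule, the price is the third-highest bid: 1,650.
Surplus = 2,185 − 1,650 = 535.

The winner pays 1,650 for a surplus of 535.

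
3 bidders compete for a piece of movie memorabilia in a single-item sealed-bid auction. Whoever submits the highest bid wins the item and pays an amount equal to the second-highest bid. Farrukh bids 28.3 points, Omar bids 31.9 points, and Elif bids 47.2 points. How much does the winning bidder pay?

The winner pays 31.9 points.

Bids in descending order: Elif 47.2 points > Omar 31.9 points > Farrukh 28.3 points.
Elif has the highest bid, so Elif wins.
The second-highest bid is 31.9 points, so that is what Elif pays.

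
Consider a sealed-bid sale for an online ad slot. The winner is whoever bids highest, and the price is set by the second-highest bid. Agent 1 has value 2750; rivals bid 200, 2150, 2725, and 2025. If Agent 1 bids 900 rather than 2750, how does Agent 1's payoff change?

-25

The highest competing bid is 2725.
Bidding truthfully at 2750: Agent 1 has the top bid, wins, and pays the second-highest bid 2725. Payoff = 2750 − 2725 = 25.
Bidding 900: the top bid is 2725 (a rival), so Agent 1 loses. Payoff = 0.
Change = 0 − 25 = -25.
Deviating from a truthful bid can only lose payoff in a second-price auction — never gain.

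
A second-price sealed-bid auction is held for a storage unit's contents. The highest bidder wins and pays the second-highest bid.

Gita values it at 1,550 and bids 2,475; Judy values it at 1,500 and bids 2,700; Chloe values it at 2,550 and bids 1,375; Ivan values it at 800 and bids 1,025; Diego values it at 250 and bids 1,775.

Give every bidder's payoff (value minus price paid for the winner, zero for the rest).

Payoffs: Gita 0, Judy -975, Chloe 0, Ivan 0, Diego 0.

Ordered from highest: Judy 2,700, then Gita 2,475, then Diego 1,775, then Chloe 1,375, then Ivan 1,025.
Judy has the top bid and wins; the price is the second-highest bid, 2,475.
Judy's payoff = 1,500 − 2,475 = -975. All other bidders lose, so their payoff is 0.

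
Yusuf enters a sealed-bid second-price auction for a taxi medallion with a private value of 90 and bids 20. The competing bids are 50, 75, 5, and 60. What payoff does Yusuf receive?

Highest competing bid: 75.
Yusuf's bid 20 is not the highest, so Yusuf loses, pays nothing, and earns zero payoff.

0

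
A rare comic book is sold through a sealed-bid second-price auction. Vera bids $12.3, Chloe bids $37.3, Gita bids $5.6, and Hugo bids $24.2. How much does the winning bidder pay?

The winner pays $24.2.

Sorted high to low: Chloe $37.3 > Hugo $24.2 > Vera $12.3 > Gita $5.6.
Chloe has the highest bid, so Chloe wins.
The second-highest bid is $24.2, so that is what Chloe pays.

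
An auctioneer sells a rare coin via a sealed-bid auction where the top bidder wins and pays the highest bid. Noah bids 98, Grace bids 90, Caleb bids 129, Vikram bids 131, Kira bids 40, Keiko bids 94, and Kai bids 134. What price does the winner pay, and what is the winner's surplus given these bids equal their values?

Bids in descending order: Kai 134, then Vikram 131, then Caleb 129, then Noah 98, then Keiko 94, then Grace 90, then Kira 40.
Kai is the highest bidder, so Kai wins.
Under the first-price rule, the price is the highest bid: 134.
Surplus = 134 − 134 = 0.

The winner pays 134 for a surplus of 0.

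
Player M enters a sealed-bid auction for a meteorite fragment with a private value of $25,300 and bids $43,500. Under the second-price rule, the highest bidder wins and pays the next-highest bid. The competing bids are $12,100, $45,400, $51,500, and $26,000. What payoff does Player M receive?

$0

Highest competing bid: $51,500.
Player M's bid $43,500 is not the highest, so Player M loses, pays nothing, and earns zero payoff.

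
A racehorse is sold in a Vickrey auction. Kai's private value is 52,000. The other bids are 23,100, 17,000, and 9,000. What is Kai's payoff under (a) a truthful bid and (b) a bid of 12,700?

Truthful: 28,900; alternative: 0.

The highest competing bid is 23,100.
Bidding truthfully at 52,000: Kai has the top bid, wins, and pays the second-highest bid 23,100. Payoff = 52,000 − 23,100 = 28,900.
Bidding 12,700: the top bid is 23,100 (a rival), so Kai loses. Payoff = 0.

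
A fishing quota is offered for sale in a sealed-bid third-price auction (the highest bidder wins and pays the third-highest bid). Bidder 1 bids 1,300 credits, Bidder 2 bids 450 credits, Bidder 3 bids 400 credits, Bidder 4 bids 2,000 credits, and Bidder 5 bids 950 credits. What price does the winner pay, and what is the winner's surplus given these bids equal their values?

Ordered from highest: Bidder 4 2,000 credits, then Bidder 1 1,300 credits, then Bidder 5 950 credits, then Bidder 2 450 credits, then Bidder 3 400 credits.
Bidder 4 is the highest bidder, so Bidder 4 wins.
Under the third-price rule, the price is the third-highest bid: 950 credits.
Surplus = 2,000 credits − 950 credits = 1,050 credits.

The winner pays 950 credits for a surplus of 1,050 credits.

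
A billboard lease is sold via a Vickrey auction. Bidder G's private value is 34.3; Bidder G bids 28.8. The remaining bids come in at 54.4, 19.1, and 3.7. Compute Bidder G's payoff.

0.0

Highest competing bid: 54.4.
Bidder G's bid 28.8 is not the highest, so Bidder G loses, pays nothing, and earns zero payoff.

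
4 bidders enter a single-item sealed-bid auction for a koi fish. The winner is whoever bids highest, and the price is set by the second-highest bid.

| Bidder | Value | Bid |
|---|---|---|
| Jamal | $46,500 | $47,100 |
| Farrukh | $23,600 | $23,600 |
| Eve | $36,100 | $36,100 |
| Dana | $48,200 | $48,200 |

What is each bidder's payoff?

Jamal $0, Farrukh $0, Eve $0, Dana $1,100.

Ordered from highest: Dana $48,200 > Jamal $47,100 > Eve $36,100 > Farrukh $23,600.
Dana has the top bid and wins; the price is the second-highest bid, $47,100.
Dana's payoff = $48,200 − $47,100 = $1,100. All other bidders lose, so their payoff is 0.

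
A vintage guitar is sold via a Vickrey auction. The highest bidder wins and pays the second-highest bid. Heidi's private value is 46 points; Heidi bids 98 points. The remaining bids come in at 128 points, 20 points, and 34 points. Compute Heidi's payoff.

Highest competing bid: 128 points.
Heidi's bid 98 points is not the highest, so Heidi loses, pays nothing, and earns zero payoff.

0 points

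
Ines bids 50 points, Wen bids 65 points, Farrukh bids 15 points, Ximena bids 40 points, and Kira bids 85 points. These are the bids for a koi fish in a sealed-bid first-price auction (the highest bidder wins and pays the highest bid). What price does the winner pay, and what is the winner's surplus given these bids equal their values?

Price 85 points; surplus 0 points.

Bids in descending order: Kira 85 points, then Wen 65 points, then Ines 50 points, then Ximena 40 points, then Farrukh 15 points.
Kira is the highest bidder, so Kira wins.
Under the first-price rule, the price is the highest bid: 85 points.
Surplus = 85 points − 85 points = 0 points.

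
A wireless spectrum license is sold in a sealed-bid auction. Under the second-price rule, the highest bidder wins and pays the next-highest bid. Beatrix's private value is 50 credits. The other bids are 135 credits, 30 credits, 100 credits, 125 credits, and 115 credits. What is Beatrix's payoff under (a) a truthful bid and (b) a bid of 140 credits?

The highest competing bid is 135 credits.
Bidding truthfully at 50 credits: the top bid is 135 credits (a rival), so Beatrix loses. Payoff = 0 credits.
Bidding 140 credits: Beatrix has the top bid, wins, and pays the second-highest bid 135 credits. Payoff = 50 credits − 135 credits = -85 credits.

(a) 0 credits  (b) -85 credits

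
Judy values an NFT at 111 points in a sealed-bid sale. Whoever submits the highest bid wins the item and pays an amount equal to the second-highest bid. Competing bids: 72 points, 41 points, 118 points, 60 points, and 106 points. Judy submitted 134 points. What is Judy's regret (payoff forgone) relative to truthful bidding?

The highest competing bid is 118 points.
Bidding truthfully at 111 points: the top bid is 118 points (a rival), so Judy loses. Payoff = 0 points.
Bidding 134 points: Judy has the top bid, wins, and pays the second-highest bid 118 points. Payoff = 111 points − 118 points = -7 points.
Regret = truthful payoff − actual payoff = 0 points − -7 points = 7 points.
Deviating from a truthful bid can only lose payoff in a second-price auction — never gain.

Payoff forgone: 7 points.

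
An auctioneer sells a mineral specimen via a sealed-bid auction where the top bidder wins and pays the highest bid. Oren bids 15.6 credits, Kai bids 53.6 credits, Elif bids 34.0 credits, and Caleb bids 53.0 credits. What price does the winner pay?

Price paid: 53.6 credits.

Ordered from highest: Kai 53.6 credits > Caleb 53.0 credits > Elif 34.0 credits > Oren 15.6 credits.
Kai is the highest bidder, so Kai wins.
Under the first-price rule, the price is the highest bid: 53.6 credits.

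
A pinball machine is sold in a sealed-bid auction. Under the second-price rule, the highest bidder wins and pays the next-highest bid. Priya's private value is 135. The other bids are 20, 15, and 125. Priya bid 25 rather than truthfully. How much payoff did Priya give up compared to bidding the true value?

Payoff forgone: 10.

The highest competing bid is 125.
Bidding truthfully at 135: Priya has the top bid, wins, and pays the second-highest bid 125. Payoff = 135 − 125 = 10.
Bidding 25: the top bid is 125 (a rival), so Priya loses. Payoff = 0.
Regret = truthful payoff − actual payoff = 10 − 0 = 10.
Deviating from a truthful bid can only lose payoff in a second-price auction — never gain.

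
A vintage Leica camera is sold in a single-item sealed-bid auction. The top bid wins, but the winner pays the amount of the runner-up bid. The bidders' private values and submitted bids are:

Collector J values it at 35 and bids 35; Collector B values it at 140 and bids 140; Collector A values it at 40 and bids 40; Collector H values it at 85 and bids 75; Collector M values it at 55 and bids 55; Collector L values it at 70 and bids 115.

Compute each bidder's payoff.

Ranking the bids: Collector B 140; Collector L 115; Collector H 75; Collector M 55; Collector A 40; Collector J 35.
Collector B has the top bid and wins; the price is the second-highest bid, 115.
Collector B's payoff = 140 − 115 = 25. All other bidders lose, so their payoff is 0.

Payoffs: Collector J 0, Collector B 25, Collector A 0, Collector H 0, Collector M 0, Collector L 0.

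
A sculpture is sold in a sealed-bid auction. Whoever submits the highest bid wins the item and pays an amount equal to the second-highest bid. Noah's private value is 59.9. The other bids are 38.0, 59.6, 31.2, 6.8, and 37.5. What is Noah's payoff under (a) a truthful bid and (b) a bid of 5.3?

The highest competing bid is 59.6.
Bidding truthfully at 59.9: Noah has the top bid, wins, and pays the second-highest bid 59.6. Payoff = 59.9 − 59.6 = 0.3.
Bidding 5.3: the top bid is 59.6 (a rival), so Noah loses. Payoff = 0.0.
Deviating from a truthful bid can only lose payoff in a second-price auction — never gain.

Truthful: 0.3; alternative: 0.0.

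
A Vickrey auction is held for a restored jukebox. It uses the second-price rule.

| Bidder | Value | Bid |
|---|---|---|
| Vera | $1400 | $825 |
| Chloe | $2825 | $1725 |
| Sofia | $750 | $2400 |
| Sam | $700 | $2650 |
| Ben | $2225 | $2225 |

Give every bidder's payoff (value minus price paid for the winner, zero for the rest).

Payoffs: Vera $0, Chloe $0, Sofia $0, Sam -$1700, Ben $0.

Ordered from highest: Sam $2650; Sofia $2400; Ben $2225; Chloe $1725; Vera $825.
Sam has the top bid and wins; the price is the second-highest bid, $2400.
Sam's payoff = $700 − $2400 = -$1700. All other bidders lose, so their payoff is 0.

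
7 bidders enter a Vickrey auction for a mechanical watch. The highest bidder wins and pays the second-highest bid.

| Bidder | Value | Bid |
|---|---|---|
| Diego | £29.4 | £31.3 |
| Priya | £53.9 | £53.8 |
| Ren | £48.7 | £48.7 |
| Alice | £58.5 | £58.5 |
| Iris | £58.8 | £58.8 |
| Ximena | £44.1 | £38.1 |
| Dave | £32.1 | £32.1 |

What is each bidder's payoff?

Payoffs: Diego £0.0, Priya £0.0, Ren £0.0, Alice £0.0, Iris £0.3, Ximena £0.0, Dave £0.0.

Sorted high to low: Iris £58.8; Alice £58.5; Priya £53.8; Ren £48.7; Ximena £38.1; Dave £32.1; Diego £31.3.
Iris has the top bid and wins; the price is the second-highest bid, £58.5.
Iris's payoff = £58.8 − £58.5 = £0.3. All other bidders lose, so their payoff is 0.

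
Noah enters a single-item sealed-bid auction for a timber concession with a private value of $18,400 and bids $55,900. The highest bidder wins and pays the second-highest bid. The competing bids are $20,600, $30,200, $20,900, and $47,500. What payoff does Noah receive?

Highest competing bid: $47,500.
Noah's bid $55,900 is the highest overall, so Noah wins and pays the second-highest bid, $47,500.
Payoff = value − price = $18,400 − $47,500 = -$29,100.

Payoff = -$29,100.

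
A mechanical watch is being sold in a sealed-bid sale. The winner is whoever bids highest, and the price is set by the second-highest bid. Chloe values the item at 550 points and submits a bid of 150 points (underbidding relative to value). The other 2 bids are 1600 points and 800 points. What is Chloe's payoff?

Highest competing bid: 1600 points.
Chloe's bid 150 points is not the highest, so Chloe loses, pays nothing, and earns zero payoff.

Chloe's payoff: 0 points.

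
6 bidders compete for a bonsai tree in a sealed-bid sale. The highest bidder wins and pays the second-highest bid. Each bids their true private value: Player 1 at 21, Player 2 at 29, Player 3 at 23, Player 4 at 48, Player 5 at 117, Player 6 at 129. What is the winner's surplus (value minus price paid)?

Sorted high to low: Player 6 129; Player 5 117; Player 4 48; Player 2 29; Player 3 23; Player 1 21.
Player 6 wins with the top bid and pays the second-highest, 117.
Surplus = 129 − 117 = 12.

Surplus = 12.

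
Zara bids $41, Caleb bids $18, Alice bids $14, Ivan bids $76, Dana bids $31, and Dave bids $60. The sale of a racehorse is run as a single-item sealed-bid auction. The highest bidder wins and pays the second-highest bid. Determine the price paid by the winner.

Price paid: $60.

Sorted high to low: Ivan $76; Dave $60; Zara $41; Dana $31; Caleb $18; Alice $14.
Ivan has the highest bid, so Ivan wins.
The second-highest bid is $60, so that is what Ivan pays.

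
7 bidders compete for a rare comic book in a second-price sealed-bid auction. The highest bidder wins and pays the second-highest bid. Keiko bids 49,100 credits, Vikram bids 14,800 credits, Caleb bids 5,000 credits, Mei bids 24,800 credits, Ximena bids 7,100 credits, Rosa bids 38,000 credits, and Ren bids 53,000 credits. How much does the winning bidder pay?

Sorted high to low: Ren 53,000 credits; Keiko 49,100 credits; Rosa 38,000 credits; Mei 24,800 credits; Vikram 14,800 credits; Ximena 7,100 credits; Caleb 5,000 credits.
Ren has the highest bid, so Ren wins.
The second-highest bid is 49,100 credits, so that is what Ren pays.

Price paid: 49,100 credits.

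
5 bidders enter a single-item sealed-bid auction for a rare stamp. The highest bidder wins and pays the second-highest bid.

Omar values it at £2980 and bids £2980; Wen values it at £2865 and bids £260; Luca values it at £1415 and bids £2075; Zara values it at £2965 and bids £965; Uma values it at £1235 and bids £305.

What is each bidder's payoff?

Sorted high to low: Omar £2980; Luca £2075; Zara £965; Uma £305; Wen £260.
Omar has the top bid and wins; the price is the second-highest bid, £2075.
Omar's payoff = £2980 − £2075 = £905. All other bidders lose, so their payoff is 0.

Omar £905, Wen £0, Luca £0, Zara £0, Uma £0.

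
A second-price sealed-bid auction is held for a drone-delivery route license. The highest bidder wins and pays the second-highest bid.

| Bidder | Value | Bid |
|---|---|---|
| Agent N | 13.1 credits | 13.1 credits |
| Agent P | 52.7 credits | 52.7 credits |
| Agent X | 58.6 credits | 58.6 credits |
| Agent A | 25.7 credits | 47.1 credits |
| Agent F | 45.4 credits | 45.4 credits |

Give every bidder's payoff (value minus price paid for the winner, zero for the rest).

Agent N 0.0 credits, Agent P 0.0 credits, Agent X 5.9 credits, Agent A 0.0 credits, Agent F 0.0 credits.

Ordered from highest: Agent X 58.6 credits; Agent P 52.7 credits; Agent A 47.1 credits; Agent F 45.4 credits; Agent N 13.1 credits.
Agent X has the top bid and wins; the price is the second-highest bid, 52.7 credits.
Agent X's payoff = 58.6 credits − 52.7 credits = 5.9 credits. All other bidders lose, so their payoff is 0.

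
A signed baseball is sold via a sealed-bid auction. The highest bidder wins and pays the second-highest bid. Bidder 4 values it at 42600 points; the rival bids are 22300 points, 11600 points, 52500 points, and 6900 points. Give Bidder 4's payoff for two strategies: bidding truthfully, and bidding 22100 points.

The highest competing bid is 52500 points.
Bidding truthfully at 42600 points: the top bid is 52500 points (a rival), so Bidder 4 loses. Payoff = 0 points.
Bidding 22100 points: the top bid is 52500 points (a rival), so Bidder 4 loses. Payoff = 0 points.

Truthful: 0 points; alternative: 0 points.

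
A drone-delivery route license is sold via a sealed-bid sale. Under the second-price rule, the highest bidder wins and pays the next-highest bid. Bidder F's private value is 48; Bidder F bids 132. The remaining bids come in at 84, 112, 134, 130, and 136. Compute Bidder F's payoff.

Highest competing bid: 136.
Bidder F's bid 132 is not the highest, so Bidder F loses, pays nothing, and earns zero payoff.

Bidder F's payoff: 0.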